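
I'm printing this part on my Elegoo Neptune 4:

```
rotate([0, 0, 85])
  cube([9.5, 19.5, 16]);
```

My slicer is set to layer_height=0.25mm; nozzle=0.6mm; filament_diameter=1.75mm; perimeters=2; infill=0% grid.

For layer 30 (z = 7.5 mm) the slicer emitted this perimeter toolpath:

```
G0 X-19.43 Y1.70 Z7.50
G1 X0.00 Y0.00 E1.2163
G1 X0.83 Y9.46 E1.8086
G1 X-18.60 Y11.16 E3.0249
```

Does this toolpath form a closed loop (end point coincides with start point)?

no

Start point (G0): (-19.43, 1.70). End point (last G1): the path does not return to the start — open.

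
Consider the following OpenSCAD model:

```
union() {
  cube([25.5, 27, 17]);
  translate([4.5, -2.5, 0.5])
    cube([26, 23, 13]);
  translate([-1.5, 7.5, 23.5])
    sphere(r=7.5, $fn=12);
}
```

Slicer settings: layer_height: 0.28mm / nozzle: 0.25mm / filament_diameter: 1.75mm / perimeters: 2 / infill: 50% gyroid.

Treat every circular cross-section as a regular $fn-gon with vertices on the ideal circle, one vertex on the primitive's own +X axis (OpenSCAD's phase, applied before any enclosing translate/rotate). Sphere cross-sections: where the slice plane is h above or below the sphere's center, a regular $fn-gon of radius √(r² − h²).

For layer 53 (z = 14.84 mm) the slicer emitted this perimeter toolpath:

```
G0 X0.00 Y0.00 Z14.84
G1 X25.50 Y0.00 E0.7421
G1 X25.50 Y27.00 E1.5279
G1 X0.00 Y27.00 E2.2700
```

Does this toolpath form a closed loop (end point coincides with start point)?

Start point (G0): (0.00, 0.00). End point (last G1): the path does not return to the start — open.

no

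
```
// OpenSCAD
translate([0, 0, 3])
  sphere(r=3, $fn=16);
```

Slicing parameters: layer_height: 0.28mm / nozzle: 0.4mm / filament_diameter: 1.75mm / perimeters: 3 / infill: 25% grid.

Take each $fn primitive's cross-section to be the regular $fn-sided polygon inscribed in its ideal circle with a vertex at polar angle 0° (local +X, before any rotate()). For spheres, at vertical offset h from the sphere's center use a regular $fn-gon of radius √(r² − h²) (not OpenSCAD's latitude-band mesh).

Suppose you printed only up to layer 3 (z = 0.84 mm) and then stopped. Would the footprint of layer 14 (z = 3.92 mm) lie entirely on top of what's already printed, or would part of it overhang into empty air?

part overhangs

Compare the two slices. At z = 0.84: the r=3 sphere contributes a regular 16-gon of circumradius √(3²−2.16²) = 2.082 (area = (16/2)·2.082²·sin(360°/16) = 13.27 mm²). At z = 3.92: the sphere: section is a regular 16-gon, circumradius = √(r²−h²) = √(3²−0.92²) = 2.855 (area = (16/2)·2.855²·sin(360°/16) = 24.96 mm²). Checking containment: at z = 3.92 the cross-section extends beyond the z = 0.84 cross-section by about 11.69 mm².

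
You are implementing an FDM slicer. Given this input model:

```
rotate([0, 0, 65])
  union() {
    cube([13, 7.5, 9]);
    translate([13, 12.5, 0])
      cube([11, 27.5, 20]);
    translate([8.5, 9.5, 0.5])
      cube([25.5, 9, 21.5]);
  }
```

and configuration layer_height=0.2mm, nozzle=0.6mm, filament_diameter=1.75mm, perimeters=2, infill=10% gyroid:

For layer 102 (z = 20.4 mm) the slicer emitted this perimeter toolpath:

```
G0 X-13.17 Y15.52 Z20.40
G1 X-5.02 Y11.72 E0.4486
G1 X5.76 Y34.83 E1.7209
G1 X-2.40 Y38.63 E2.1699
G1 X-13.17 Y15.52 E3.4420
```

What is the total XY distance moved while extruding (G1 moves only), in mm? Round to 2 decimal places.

Sum the Euclidean lengths of each G1 segment: total = 68.99 mm.

68.99 mm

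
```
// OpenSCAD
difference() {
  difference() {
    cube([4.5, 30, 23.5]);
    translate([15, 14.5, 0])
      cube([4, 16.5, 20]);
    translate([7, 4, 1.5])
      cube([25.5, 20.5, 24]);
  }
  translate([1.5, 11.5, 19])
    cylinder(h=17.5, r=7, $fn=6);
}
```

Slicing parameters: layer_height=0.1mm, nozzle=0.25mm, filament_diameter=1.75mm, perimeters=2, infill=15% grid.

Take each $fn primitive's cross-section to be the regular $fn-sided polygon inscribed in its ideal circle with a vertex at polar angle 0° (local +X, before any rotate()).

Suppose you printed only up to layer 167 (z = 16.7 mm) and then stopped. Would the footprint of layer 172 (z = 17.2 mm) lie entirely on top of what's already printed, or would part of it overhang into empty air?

Compare the two slices. At z = 16.7: the cube is present — its section is the full 4.5×30 rectangle (area 135.00 mm²); the cube at (15, 14.5) (footprint 4×16.5) is included at this height (area 66.00 mm²); the 25.5×20.5 cube at (7, 4) contributes its full rectangle (area 522.75 mm²); Subtracting the remaining from the first: starting from the 4.5×30 cube (135.00 mm²), the 4×16.5 cube at (15, 14.5) misses the remaining region (no effect); the 25.5×20.5 cube at (7, 4) misses the remaining region (no effect) — area = 135.00 mm²; the cylinder at (1.5, 11.5) is not intersected at this z (z outside [19, 36.5]); Taking the first minus the rest: none of the subtracted shapes is present at this height, so the result so far is unchanged — area = 135.00 mm². At z = 17.2: the cube (footprint 4.5×30) is included at this height (area 135.00 mm²); the cube at (15, 14.5) (footprint 4×16.5) is included at this height (area 66.00 mm²); the 25.5×20.5 cube at (7, 4) contributes its full rectangle (area 522.75 mm²); Taking the first minus the rest: starting from the 4.5×30 cube (135.00 mm²), the 4×16.5 cube at (15, 14.5) misses the remaining region (no effect); the 25.5×20.5 cube at (7, 4) misses the remaining region (no effect) — area = 135.00 mm²; the cylinder at (1.5, 11.5) is not intersected at this z (z outside [19, 36.5]); After the difference (first − rest): none of the subtracted shapes is present at this height, so that combined region is unchanged — area = 135.00 mm². Checking containment: the cross-section at z = 17.2 is a subset of the cross-section at z = 16.7.

entirely on top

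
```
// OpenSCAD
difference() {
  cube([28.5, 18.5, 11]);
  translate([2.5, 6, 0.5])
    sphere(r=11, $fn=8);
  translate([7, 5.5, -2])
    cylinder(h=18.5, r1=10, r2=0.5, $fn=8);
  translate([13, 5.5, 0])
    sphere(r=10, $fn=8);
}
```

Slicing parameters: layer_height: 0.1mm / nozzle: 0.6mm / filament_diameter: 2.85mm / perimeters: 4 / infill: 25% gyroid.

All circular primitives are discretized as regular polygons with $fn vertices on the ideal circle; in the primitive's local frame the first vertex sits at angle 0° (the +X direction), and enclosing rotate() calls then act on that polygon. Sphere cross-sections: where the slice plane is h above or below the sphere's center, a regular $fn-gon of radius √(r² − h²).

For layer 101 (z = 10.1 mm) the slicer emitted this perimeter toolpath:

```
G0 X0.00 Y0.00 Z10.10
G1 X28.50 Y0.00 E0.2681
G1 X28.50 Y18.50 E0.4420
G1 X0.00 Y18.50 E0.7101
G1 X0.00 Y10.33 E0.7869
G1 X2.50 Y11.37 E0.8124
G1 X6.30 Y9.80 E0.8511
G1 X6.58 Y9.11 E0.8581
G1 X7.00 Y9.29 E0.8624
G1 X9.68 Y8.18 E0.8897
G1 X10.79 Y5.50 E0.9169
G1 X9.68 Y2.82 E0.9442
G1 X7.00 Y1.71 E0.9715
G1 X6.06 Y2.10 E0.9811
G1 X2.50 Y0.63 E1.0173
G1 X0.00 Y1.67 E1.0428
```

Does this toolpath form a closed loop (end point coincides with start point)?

Start point (G0): (0.00, 0.00). End point (last G1): the path does not return to the start — open.

no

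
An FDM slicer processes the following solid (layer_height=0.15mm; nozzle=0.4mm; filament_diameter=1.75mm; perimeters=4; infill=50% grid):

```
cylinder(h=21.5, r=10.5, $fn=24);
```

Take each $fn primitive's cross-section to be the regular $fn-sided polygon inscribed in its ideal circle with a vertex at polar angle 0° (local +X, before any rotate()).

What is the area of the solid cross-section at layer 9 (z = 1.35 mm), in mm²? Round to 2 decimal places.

342.42 mm²

At z = 1.35 mm: the r=10.5 cylinder contributes a regular 24-gon of circumradius 10.5 (area = (24/2)·10.500²·sin(360°/24) = 342.42 mm²). Overall, the cross-section is a single solid region. Net area = 342.42 mm².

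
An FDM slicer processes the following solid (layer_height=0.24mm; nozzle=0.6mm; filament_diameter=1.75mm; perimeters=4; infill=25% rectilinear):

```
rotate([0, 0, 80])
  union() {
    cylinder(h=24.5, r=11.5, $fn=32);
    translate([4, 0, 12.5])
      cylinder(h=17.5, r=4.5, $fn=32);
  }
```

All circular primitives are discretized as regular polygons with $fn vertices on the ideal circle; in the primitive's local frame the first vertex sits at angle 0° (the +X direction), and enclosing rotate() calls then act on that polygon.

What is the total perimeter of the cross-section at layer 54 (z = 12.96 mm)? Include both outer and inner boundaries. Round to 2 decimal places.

72.14 mm

At z = 12.96 mm: the cylinder: section is a regular 32-gon, circumradius r=11.5 (perimeter = 2·32·11.500·sin(180°/32) = 72.14 mm); the cylinder at (4, 0): section is a regular 32-gon, circumradius r=4.5 (perimeter = 2·32·4.500·sin(180°/32) = 28.23 mm); Taking the union: the r=4.5 cylinder at (4, 0) lies entirely inside the r=11.5 cylinder, so the union is just the r=11.5 cylinder — boundary = 72.14 mm; (whole slice rotated 80° about Z — lengths, areas and connectivity unchanged). Overall, the cross-section is a single solid region. Total boundary length (outer) = 72.14 mm.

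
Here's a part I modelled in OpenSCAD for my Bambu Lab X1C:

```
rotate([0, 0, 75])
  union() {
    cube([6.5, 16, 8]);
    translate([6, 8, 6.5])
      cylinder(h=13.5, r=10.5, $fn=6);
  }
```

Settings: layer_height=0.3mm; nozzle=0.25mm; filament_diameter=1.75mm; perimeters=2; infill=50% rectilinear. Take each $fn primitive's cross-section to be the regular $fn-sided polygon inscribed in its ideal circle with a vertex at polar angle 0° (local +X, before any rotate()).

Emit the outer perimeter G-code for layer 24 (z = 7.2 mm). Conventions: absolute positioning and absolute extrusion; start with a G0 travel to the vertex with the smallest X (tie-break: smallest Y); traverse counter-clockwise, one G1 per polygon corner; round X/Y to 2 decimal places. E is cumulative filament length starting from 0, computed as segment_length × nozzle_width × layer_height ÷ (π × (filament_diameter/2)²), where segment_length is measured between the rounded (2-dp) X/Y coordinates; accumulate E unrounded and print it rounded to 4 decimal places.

At z = 7.2 mm: the cube is present — its section is the full 6.5×16 rectangle; the r=10.5 cylinder at (6, 8) contributes a regular 6-gon of circumradius 10.5; Merging all regions: the regions partially overlap (shared area 103.98 mm²), so overlapping operands fuse into one piece — 1 connected region; (rotated 75° about Z; rotation is an isometry so areas/perimeters/island counts are preserved). The outline is a single polygon with 12 vertices. Extrusion per mm of travel: 0.25 × 0.3 / (π × 0.875²) = 0.031181. Accumulating E over each segment gives final E = 1.9700.

G0 X-16.32 Y5.15 Z7.20
G1 X-15.42 Y4.26 E0.0395
G1 X-15.45 Y4.14 E0.0433
G1 X-15.26 Y4.09 E0.0495
G1 X-8.89 Y-2.28 E0.3303
G1 X-0.20 Y0.05 E0.6109
G1 X0.00 Y0.00 E0.6173
G1 X0.03 Y0.11 E0.6209
G1 X1.25 Y0.44 E0.6603
G1 X3.97 Y10.58 E0.9876
G1 X-3.46 Y18.01 E1.3153
G1 X-13.60 Y15.29 E1.6426
G1 X-16.32 Y5.15 E1.9700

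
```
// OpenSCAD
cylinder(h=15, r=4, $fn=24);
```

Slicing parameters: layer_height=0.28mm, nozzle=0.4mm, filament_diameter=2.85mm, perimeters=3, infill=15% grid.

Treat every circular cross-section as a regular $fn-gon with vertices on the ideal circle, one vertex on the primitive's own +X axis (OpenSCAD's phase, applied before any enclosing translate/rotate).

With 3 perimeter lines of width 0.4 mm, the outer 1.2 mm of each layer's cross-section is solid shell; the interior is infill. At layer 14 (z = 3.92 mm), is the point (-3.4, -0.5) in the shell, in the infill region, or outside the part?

At z = 3.92 mm: the r=4 cylinder gives a regular 24-gon of circumradius 4 (constant along its height). Overall, the cross-section is a single solid region. The nearest boundary edge runs (-4.00, 0.00)→(-3.86, -1.04); distance from the point to it = 0.53 mm. The point is inside the cross-section, 0.53 mm from the nearest boundary — within the 1.2 mm shell band (3 × 0.4).

shell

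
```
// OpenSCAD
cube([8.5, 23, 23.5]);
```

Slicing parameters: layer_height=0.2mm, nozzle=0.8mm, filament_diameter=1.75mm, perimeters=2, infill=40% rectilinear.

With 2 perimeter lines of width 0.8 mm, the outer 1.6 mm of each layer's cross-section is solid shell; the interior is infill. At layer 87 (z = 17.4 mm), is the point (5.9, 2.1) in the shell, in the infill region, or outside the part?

At z = 17.4 mm: the cube (footprint 8.5×23) is included at this height. Overall, the cross-section is a single solid region. The nearest boundary edge runs (0.00, 0.00)→(8.50, 0.00); distance from the point to it = 2.10 mm. The point is inside the cross-section and 2.10 mm from the nearest boundary — more than the 1.6 mm shell width (2 × 0.8), so it's in the infill interior.

infill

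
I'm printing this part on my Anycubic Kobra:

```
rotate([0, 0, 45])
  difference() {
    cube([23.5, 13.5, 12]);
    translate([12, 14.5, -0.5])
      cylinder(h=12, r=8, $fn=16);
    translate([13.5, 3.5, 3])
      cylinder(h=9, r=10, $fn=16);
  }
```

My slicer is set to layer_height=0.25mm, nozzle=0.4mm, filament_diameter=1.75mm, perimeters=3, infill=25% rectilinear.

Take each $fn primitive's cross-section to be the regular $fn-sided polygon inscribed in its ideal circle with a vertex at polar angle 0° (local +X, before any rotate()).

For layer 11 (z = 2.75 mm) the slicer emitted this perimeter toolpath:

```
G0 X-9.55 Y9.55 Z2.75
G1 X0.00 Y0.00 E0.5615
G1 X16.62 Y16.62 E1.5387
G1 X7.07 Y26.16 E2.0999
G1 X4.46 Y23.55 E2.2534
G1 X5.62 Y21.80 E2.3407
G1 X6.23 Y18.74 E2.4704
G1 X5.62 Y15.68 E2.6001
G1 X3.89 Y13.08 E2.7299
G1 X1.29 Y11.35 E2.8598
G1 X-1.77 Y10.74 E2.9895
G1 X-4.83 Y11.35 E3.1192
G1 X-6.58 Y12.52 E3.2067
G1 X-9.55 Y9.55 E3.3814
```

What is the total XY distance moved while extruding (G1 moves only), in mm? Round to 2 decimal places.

81.33 mm

Sum the Euclidean lengths of each G1 segment: total = 81.33 mm.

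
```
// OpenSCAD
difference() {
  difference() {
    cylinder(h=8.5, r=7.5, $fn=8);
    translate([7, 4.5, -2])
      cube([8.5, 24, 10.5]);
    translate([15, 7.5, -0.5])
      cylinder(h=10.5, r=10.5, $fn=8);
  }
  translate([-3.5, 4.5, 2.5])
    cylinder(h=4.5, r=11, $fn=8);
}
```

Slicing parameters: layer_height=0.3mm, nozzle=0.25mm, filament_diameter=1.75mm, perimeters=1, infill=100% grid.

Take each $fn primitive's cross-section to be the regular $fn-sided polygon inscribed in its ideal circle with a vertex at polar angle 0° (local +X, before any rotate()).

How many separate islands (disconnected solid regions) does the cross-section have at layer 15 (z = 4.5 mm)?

1

At z = 4.5 mm: the r=7.5 cylinder gives a regular 8-gon of circumradius 7.5 (constant along its height); the cube at (7, 4.5) (footprint 8.5×24) is included at this height; the r=10.5 cylinder at (15, 7.5) contributes a regular 8-gon of circumradius 10.5; After the difference (first − rest): starting from the r=7.5 cylinder, the 8.5×24 cube at (7, 4.5) misses the remaining region (no effect); the r=10.5 cylinder at (15, 7.5) misses the remaining region (no effect) — 1 connected region; the r=11 cylinder at (-3.5, 4.5) gives a regular 8-gon of circumradius 11 (constant along its height); After the difference (first − rest): starting from the result so far, the r=11 cylinder at (-3.5, 4.5) partially overlaps it — only the 133.65 mm² overlap (of its 342.24 mm²) is removed, clipping the outline — 1 connected region. Overall, the cross-section is a single solid region. Island count = 1.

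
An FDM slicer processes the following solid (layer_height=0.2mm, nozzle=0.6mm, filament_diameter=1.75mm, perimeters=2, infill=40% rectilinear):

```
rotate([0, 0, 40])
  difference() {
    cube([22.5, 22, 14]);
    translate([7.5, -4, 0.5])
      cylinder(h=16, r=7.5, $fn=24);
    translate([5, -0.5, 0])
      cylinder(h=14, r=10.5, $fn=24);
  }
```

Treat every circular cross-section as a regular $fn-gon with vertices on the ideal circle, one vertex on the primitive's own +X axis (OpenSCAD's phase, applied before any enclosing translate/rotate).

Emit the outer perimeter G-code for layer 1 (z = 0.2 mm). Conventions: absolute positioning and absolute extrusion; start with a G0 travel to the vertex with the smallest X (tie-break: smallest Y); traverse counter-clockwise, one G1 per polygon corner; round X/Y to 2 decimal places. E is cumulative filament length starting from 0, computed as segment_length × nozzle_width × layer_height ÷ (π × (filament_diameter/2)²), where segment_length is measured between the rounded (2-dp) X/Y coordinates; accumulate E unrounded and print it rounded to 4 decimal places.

G0 X-14.14 Y16.85 Z0.20
G1 X-5.59 Y6.66 E0.6636
G1 X-4.45 Y8.85 E0.7868
G1 X-2.60 Y10.87 E0.9235
G1 X-0.29 Y12.35 E1.0603
G1 X2.33 Y13.17 E1.1973
G1 X5.07 Y13.29 E1.3341
G1 X7.74 Y12.70 E1.4705
G1 X10.17 Y11.43 E1.6073
G1 X11.82 Y9.92 E1.7189
G1 X17.24 Y14.46 E2.0717
G1 X3.09 Y31.32 E3.1698
G1 X-14.14 Y16.85 E4.2923

At z = 0.2 mm: the cube (footprint 22.5×22) is included at this height; the cylinder at (7.5, -4) is not intersected at this z (z outside [0.5, 16.5]); the r=10.5 cylinder at (5, -0.5) contributes a regular 24-gon of circumradius 10.5; Taking the first minus the rest: starting from the 22.5×22 cube, the r=10.5 cylinder at (5, -0.5) partially overlaps it — only the 127.99 mm² overlap (of its 342.42 mm²) is removed, clipping the outline — 1 connected region; (rotated 40° about Z; rotation is an isometry so areas/perimeters/island counts are preserved). The outline is a single polygon with 12 vertices. Extrusion per mm of travel: 0.6 × 0.2 / (π × 0.875²) = 0.049890. Accumulating E over each segment gives final E = 4.2923.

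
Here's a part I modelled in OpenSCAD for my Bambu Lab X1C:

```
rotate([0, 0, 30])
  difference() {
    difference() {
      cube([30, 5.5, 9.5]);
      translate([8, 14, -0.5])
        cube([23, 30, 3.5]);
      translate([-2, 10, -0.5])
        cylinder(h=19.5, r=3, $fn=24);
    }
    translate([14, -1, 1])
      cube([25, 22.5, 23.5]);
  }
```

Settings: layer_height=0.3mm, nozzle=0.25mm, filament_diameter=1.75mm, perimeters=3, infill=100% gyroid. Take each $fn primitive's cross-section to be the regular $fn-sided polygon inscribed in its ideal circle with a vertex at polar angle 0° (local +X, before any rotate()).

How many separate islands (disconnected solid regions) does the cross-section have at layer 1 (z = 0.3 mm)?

At z = 0.3 mm: the 30×5.5 cube contributes its full rectangle; the cube at (8, 14) is present — its section is the full 23×30 rectangle; the cylinder at (-2, 10): section is a regular 24-gon, circumradius r=3; Taking the first minus the rest: starting from the 30×5.5 cube, the 23×30 cube at (8, 14) misses the remaining region (no effect); the r=3 cylinder at (-2, 10) misses the remaining region (no effect) — 1 connected region; the cube at (14, -1) does not reach this height (z outside [1, 24.5]); After the difference (first − rest): none of the subtracted shapes is present at this height, so that combined region is unchanged — 1 connected region; (rotated 30° about Z; rotation is an isometry so areas/perimeters/island counts are preserved). Overall, the cross-section is a single solid region. Island count = 1.

1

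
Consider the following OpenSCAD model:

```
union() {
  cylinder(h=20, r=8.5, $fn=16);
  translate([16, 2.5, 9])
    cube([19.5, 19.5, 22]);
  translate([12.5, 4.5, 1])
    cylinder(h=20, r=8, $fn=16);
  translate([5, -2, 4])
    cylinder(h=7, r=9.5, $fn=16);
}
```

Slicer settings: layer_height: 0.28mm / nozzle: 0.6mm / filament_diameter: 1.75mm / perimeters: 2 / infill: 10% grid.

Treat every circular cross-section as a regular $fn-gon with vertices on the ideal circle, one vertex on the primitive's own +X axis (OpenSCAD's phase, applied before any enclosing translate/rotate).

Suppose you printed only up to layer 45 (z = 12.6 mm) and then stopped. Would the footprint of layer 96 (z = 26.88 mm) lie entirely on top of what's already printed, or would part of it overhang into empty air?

Compare the two slices. At z = 12.6: the cylinder: section is a regular 16-gon, circumradius r=8.5 (area = (16/2)·8.500²·sin(360°/16) = 221.19 mm²); the cube at (16, 2.5) is present — its section is the full 19.5×19.5 rectangle (area 380.25 mm²); the cylinder at (12.5, 4.5): section is a regular 16-gon, circumradius r=8 (area = (16/2)·8.000²·sin(360°/16) = 195.93 mm²); the cylinder at (5, -2) is absent (z outside [4, 11]); Combining (union): the regions partially overlap — summed areas 797.37 mm² minus the doubly-counted overlap 50.05 mm² gives 747.32 mm² — area = 747.32 mm². At z = 26.88: the cylinder is absent (z outside [0, 20]); the cube at (16, 2.5) is present — its section is the full 19.5×19.5 rectangle (area 380.25 mm²); the cylinder at (12.5, 4.5) is absent (z outside [1, 21]); the cylinder at (5, -2) is not intersected at this z (z outside [4, 11]); Taking the union: only the 19.5×19.5 cube at (16, 2.5) is present, so the union is just that shape — area = 380.25 mm². Checking containment: the cross-section at z = 26.88 is a subset of the cross-section at z = 12.6.

entirely on top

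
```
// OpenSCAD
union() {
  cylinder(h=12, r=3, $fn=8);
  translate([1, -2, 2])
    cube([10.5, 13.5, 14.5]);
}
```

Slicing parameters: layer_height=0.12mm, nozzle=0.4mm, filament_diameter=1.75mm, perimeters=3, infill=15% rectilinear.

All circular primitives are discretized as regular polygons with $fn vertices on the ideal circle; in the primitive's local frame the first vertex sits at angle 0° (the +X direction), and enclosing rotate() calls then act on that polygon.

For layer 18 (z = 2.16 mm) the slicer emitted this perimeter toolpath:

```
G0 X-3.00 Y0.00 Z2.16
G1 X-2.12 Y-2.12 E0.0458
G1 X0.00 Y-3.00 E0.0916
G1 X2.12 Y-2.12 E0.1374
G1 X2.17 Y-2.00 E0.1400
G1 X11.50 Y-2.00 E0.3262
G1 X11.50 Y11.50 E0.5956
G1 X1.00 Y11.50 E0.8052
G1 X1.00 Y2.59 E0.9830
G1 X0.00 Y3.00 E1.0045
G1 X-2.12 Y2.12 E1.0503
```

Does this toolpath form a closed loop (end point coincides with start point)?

no

Start point (G0): (-3.00, 0.00). End point (last G1): the path does not return to the start — open.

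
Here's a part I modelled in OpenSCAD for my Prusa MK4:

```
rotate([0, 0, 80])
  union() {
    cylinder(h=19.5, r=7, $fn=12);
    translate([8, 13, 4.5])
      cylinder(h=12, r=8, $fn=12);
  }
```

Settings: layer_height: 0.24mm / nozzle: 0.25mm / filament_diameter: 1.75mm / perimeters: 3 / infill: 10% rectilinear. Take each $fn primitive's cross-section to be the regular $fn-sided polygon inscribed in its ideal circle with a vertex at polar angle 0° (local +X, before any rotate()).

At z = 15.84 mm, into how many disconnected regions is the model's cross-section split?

At z = 15.84 mm: the r=7 cylinder contributes a regular 12-gon of circumradius 7; the r=8 cylinder at (8, 13) gives a regular 12-gon of circumradius 8 (constant along its height); Merging all regions: the 2 present regions are separate (no shared area or edge), so areas and boundary lengths simply add and each stays a separate island — 2 connected regions; (whole slice rotated 80° about Z — lengths, areas and connectivity unchanged). The result has 2 disconnected regions.

2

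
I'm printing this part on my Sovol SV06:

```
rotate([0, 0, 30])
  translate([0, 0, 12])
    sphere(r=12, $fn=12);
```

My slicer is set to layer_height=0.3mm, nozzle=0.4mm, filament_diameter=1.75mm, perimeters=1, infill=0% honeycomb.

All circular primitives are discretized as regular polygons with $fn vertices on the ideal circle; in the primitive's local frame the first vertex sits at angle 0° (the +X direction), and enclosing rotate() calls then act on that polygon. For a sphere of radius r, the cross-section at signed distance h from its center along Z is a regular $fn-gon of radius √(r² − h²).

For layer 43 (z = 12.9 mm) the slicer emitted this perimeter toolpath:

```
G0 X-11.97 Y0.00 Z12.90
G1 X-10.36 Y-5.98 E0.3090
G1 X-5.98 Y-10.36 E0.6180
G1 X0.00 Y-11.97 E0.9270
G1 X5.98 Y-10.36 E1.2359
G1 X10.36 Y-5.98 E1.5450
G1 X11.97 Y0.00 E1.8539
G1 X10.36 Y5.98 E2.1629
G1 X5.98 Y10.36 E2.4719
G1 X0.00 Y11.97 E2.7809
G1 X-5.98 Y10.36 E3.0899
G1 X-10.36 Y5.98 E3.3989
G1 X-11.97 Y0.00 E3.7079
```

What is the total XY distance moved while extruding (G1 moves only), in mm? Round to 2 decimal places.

Sum the Euclidean lengths of each G1 segment: total = 74.32 mm.

74.32 mm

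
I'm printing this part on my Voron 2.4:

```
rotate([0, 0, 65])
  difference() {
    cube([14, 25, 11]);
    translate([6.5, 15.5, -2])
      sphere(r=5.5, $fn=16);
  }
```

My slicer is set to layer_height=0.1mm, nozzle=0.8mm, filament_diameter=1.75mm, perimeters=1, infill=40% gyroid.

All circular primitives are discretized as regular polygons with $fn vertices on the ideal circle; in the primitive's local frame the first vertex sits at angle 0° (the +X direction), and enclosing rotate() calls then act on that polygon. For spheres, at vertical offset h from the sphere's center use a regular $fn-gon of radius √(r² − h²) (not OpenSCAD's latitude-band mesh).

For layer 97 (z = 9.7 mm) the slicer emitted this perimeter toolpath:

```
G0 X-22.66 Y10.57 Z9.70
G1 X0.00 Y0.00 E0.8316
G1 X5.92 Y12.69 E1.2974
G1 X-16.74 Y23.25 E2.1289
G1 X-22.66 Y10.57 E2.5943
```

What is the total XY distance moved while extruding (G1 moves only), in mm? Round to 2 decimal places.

78.00 mm

Sum the Euclidean lengths of each G1 segment: total = 78.00 mm.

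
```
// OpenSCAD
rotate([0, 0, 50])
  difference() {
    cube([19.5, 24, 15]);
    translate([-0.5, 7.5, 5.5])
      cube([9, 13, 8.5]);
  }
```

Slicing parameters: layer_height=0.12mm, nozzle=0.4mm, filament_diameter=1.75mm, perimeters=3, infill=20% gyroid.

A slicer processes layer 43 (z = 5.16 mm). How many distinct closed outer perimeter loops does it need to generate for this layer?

1

At z = 5.16 mm: the cube (footprint 19.5×24) is included at this height; the cube at (-0.5, 7.5) is absent (z outside [5.5, 14]); After the difference (first − rest): none of the subtracted shapes is present at this height, so the 19.5×24 cube is unchanged — 1 connected region; (rotated 50° about Z; rotation is an isometry so areas/perimeters/island counts are preserved). The result has 1 disconnected region.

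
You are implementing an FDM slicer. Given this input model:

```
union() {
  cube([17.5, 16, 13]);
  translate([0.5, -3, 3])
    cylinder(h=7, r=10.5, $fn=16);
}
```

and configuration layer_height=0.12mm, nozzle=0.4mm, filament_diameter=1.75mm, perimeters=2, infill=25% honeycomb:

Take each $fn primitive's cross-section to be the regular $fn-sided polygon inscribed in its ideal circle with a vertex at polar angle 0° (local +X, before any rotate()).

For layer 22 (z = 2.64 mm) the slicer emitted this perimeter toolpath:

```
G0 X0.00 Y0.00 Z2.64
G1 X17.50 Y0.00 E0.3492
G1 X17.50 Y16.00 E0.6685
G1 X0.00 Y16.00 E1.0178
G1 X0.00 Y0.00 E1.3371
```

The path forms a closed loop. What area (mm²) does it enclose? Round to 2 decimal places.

280.00 mm²

Apply the shoelace formula to the sequence of (X, Y) vertices; enclosed area = 280.00 mm².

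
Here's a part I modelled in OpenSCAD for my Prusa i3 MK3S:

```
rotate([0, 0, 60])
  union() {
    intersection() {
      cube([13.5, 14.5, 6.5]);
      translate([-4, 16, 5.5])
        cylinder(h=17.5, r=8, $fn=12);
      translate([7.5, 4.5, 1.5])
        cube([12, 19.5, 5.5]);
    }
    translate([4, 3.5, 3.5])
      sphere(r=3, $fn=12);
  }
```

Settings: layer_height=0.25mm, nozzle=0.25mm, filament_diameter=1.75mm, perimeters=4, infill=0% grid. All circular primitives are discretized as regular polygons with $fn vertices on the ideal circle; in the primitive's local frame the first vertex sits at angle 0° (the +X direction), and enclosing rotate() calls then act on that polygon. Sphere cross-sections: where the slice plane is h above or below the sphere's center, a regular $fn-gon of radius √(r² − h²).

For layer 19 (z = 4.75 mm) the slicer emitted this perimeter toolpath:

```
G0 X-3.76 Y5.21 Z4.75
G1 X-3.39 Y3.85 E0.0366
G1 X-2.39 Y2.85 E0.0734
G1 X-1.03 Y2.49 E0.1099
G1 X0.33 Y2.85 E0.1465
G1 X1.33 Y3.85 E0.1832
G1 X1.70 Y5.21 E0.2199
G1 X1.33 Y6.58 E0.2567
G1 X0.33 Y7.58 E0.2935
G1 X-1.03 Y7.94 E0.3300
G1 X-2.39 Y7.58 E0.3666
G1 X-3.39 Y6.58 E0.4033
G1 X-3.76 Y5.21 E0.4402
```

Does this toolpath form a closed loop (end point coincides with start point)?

yes

Start point (G0): (-3.76, 5.21). End point (last G1): the path returns to the start — closed.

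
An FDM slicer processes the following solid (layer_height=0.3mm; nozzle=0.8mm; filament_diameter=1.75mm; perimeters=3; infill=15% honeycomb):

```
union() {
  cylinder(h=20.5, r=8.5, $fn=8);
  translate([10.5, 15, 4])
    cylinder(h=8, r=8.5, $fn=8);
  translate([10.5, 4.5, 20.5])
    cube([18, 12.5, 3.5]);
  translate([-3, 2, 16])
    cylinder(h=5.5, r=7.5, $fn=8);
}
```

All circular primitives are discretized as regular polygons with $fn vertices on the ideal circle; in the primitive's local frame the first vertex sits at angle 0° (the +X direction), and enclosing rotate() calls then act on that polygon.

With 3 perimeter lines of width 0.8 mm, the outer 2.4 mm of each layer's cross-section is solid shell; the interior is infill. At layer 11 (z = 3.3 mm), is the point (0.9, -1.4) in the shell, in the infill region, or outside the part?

At z = 3.3 mm: the r=8.5 cylinder contributes a regular 8-gon of circumradius 8.5; the cylinder at (10.5, 15) is absent (z outside [4, 12]); the cube at (10.5, 4.5) is not intersected at this z (z outside [20.5, 24]); the cylinder at (-3, 2) is absent (z outside [16, 21.5]); Taking the union: only the r=8.5 cylinder is present, so the union is just that shape — 1 connected region. Overall, the cross-section is a single solid region. The nearest boundary edge runs (-0.00, -8.50)→(6.01, -6.01); distance from the point to it = 6.22 mm. The point is inside the cross-section and 6.22 mm from the nearest boundary — more than the 2.4 mm shell width (3 × 0.8), so it's in the infill interior.

infill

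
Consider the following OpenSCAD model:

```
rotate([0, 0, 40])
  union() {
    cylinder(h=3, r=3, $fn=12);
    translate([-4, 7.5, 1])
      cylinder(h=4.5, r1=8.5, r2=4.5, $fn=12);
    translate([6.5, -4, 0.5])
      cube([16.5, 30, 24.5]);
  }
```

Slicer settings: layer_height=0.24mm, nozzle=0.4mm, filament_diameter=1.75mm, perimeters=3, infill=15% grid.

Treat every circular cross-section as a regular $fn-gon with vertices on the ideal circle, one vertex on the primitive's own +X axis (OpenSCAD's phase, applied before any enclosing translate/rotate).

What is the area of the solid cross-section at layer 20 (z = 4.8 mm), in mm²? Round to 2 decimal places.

573.71 mm²

At z = 4.8 mm: the cylinder does not reach this height (z outside [0, 3]); the cone at (-4, 7.5) (r1=8.5→r2=4.5) has section circumradius 5.122 here — a regular 12-gon (area = (12/2)·5.122²·sin(360°/12) = 78.71 mm²); the cube at (6.5, -4) (footprint 16.5×30) is included at this height (area 495.00 mm²); Taking the union: the 2 present regions are separate (no shared area or edge), so areas and boundary lengths simply add and each stays a separate island — area = 573.71 mm²; (rotated 40° about Z; rotation is an isometry so areas/perimeters/island counts are preserved). Overall, the cross-section has 2 separate islands. Net area = 573.71 mm².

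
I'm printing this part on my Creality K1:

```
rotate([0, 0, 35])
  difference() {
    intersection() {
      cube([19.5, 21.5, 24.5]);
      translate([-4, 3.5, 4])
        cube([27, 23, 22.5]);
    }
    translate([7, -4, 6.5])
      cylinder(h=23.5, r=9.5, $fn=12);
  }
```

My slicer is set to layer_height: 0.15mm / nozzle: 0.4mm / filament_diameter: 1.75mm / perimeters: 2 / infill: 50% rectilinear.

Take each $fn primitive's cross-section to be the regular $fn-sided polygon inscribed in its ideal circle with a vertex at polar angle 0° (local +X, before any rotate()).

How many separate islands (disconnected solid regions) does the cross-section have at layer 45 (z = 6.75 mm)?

1

At z = 6.75 mm: the cube is present — its section is the full 19.5×21.5 rectangle; the 27×23 cube at (-4, 3.5) contributes its full rectangle; Taking the intersection: the 27×23 cube at (-4, 3.5) partially overlaps the 19.5×21.5 cube; clipping to the common part keeps 351.00 mm² — 1 connected region; the r=9.5 cylinder at (7, -4) gives a regular 12-gon of circumradius 9.5 (constant along its height); Subtracting the remaining from the first: starting from the result so far, the r=9.5 cylinder at (7, -4) partially overlaps it — only the 13.48 mm² overlap (of its 270.75 mm²) is removed, clipping the outline — 1 connected region; (whole slice rotated 35° about Z — lengths, areas and connectivity unchanged). Overall, the cross-section is a single solid region. Island count = 1.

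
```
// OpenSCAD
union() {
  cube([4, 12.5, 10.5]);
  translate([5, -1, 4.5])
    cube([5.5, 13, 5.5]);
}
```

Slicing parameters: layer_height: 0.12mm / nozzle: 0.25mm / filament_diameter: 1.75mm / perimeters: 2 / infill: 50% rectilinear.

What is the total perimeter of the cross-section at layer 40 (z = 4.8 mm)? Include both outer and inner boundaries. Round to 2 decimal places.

70.00 mm

At z = 4.8 mm: the 4×12.5 cube contributes its full rectangle (perimeter 33.00 mm); the cube at (5, -1) (footprint 5.5×13) is included at this height (perimeter 37.00 mm); Combining (union): the 2 present regions are separate (no shared area or edge), so areas and boundary lengths simply add and each stays a separate island — boundary = 70.00 mm. Overall, the cross-section has 2 separate islands. Total boundary length (outer) = 70.00 mm.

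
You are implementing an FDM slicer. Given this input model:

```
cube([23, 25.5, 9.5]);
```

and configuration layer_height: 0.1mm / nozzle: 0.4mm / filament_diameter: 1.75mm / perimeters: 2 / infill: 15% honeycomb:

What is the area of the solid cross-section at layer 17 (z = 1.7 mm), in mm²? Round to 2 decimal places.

586.50 mm²

At z = 1.7 mm: the cube (footprint 23×25.5) is included at this height (area 586.50 mm²). Overall, the cross-section is a single solid region. Net area = 586.50 mm².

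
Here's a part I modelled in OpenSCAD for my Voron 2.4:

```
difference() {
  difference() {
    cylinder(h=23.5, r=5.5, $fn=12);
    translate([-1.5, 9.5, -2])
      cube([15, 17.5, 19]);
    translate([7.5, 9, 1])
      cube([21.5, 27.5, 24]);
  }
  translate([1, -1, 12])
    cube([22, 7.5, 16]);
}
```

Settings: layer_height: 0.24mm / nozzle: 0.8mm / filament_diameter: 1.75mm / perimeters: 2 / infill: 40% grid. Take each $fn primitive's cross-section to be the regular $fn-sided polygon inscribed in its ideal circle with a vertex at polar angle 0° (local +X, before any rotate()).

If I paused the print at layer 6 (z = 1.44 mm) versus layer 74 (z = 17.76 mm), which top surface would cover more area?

layer 6 (z = 1.44 mm)

Layer 6 (z = 1.44): the r=5.5 cylinder contributes a regular 12-gon of circumradius 5.5 (area = (12/2)·5.500²·sin(360°/12) = 90.75 mm²); the 15×17.5 cube at (-1.5, 9.5) contributes its full rectangle (area 262.50 mm²); the cube at (7.5, 9) (footprint 21.5×27.5) is included at this height (area 591.25 mm²); After the difference (first − rest): starting from the r=5.5 cylinder (90.75 mm²), the 15×17.5 cube at (-1.5, 9.5) misses the remaining region (no effect); the 21.5×27.5 cube at (7.5, 9) misses the remaining region (no effect) — area = 90.75 mm²; the cube at (1, -1) is not intersected at this z (z outside [12, 28]); After the difference (first − rest): none of the subtracted shapes is present at this height, so the result so far is unchanged — area = 90.75 mm². So its area = 90.75 mm². Layer 74 (z = 17.76): the r=5.5 cylinder contributes a regular 12-gon of circumradius 5.5 (area = (12/2)·5.500²·sin(360°/12) = 90.75 mm²); the cube at (-1.5, 9.5) does not reach this height (z outside [-2, 17]); the cube at (7.5, 9) is present — its section is the full 21.5×27.5 rectangle (area 591.25 mm²); Taking the first minus the rest: starting from the r=5.5 cylinder (90.75 mm²), the 21.5×27.5 cube at (7.5, 9) misses the remaining region (no effect) — area = 90.75 mm²; the cube at (1, -1) is present — its section is the full 22×7.5 rectangle (area 165.00 mm²); After the difference (first − rest): starting from that combined region (90.75 mm²), the 22×7.5 cube at (1, -1) partially overlaps it — only the 21.69 mm² overlap (of its 165.00 mm²) is removed, clipping the outline — area = 69.06 mm². So its area = 69.06 mm². Layer 6 is larger (90.75 vs 69.06 mm²).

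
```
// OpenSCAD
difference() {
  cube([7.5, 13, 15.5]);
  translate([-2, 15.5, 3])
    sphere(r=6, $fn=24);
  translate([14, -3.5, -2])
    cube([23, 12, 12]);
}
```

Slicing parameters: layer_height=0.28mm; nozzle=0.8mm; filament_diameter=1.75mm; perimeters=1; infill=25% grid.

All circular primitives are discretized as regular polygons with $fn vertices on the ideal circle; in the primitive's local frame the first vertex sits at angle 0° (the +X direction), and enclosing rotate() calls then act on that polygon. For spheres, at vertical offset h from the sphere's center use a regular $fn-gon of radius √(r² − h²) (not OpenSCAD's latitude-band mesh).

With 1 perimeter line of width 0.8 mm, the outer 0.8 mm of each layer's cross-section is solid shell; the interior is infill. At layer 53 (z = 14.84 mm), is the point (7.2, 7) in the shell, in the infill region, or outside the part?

shell

At z = 14.84 mm: the cube (footprint 7.5×13) is included at this height; the sphere at (-2, 15.5) is not intersected at this z (|z−center|=11.840 > r=6); the cube at (14, -3.5) is absent (z outside [-2, 10]); After the difference (first − rest): none of the subtracted shapes is present at this height, so the 7.5×13 cube is unchanged — 1 connected region. Overall, the cross-section is a single solid region. The nearest boundary edge runs (7.50, 0.00)→(7.50, 13.00); distance from the point to it = 0.30 mm. The point is inside the cross-section, 0.30 mm from the nearest boundary — within the 0.8 mm shell band (1 × 0.8).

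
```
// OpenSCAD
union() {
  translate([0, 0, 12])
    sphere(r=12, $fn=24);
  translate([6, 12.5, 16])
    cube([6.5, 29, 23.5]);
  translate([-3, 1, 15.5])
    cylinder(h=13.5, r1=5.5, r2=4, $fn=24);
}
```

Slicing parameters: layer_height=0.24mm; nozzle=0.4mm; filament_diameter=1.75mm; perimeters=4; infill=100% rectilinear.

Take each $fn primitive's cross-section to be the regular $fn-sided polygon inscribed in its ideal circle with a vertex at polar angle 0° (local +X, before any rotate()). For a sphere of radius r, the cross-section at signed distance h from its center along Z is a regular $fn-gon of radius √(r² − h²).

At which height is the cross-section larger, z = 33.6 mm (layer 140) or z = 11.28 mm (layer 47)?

Layer 140 (z = 33.6): the sphere is absent (|z−center|=21.600 > r=12); the cube at (6, 12.5) (footprint 6.5×29) is included at this height (area 188.50 mm²); the cone at (-3, 1) is not intersected at this z (z outside [15.5, 29]); Taking the union: only the 6.5×29 cube at (6, 12.5) is present, so the union is just that shape — area = 188.50 mm². So its area = 188.50 mm². Layer 47 (z = 11.28): the r=12 sphere slices to a regular 24-gon of circumradius 11.978 (√(r²−h²) with h=0.72 from center) (area = (24/2)·11.978²·sin(360°/24) = 445.63 mm²); the cube at (6, 12.5) is not intersected at this z (z outside [16, 39.5]); the cone at (-3, 1) is not intersected at this z (z outside [15.5, 29]); Taking the union: only the r=12 sphere is present, so the union is just that shape — area = 445.63 mm². So its area = 445.63 mm². Layer 47 is larger (445.63 vs 188.50 mm²).

layer 47 (z = 11.28 mm)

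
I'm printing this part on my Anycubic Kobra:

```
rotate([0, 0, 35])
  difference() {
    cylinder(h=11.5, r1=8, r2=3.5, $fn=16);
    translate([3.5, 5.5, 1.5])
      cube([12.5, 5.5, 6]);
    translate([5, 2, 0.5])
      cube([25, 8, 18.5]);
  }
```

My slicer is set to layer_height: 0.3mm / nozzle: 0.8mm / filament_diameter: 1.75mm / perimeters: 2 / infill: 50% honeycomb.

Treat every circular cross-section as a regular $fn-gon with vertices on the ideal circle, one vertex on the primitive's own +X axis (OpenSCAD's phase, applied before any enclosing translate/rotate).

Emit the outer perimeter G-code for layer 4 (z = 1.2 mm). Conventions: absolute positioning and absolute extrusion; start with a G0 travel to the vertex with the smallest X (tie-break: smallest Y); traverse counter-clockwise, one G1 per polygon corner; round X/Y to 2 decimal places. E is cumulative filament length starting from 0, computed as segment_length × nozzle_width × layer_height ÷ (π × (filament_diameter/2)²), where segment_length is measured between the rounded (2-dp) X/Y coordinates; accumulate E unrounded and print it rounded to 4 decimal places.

G0 X-7.42 Y1.31 Z1.20
G1 X-7.35 Y-1.63 E0.2934
G1 X-6.17 Y-4.32 E0.5865
G1 X-4.05 Y-6.35 E0.8794
G1 X-1.31 Y-7.42 E1.1729
G1 X1.63 Y-7.35 E1.4664
G1 X4.32 Y-6.17 E1.7595
G1 X6.35 Y-4.05 E2.0523
G1 X7.42 Y-1.31 E2.3458
G1 X7.35 Y1.63 E2.6393
G1 X6.17 Y4.32 E2.9324
G1 X4.70 Y5.73 E3.1356
G1 X2.95 Y4.51 E3.3485
G1 X0.92 Y7.41 E3.7017
G1 X-1.63 Y7.35 E3.9562
G1 X-4.32 Y6.17 E4.2493
G1 X-6.35 Y4.05 E4.5422
G1 X-7.42 Y1.31 E4.8357

At z = 1.2 mm: the cone: at t=0.104 of its height the radius interpolates to r₁+(r₂−r₁)t = 7.530, giving a regular 16-gon of that circumradius; the cube at (3.5, 5.5) does not reach this height (z outside [1.5, 7.5]); the cube at (5, 2) (footprint 25×8) is included at this height; After the difference (first − rest): starting from the cone, the 25×8 cube at (5, 2) partially overlaps it — only the 4.63 mm² overlap (of its 200.00 mm²) is removed, clipping the outline — 1 connected region; (rotated 35° about Z; rotation is an isometry so areas/perimeters/island counts are preserved). The outline is a single polygon with 17 vertices. Extrusion per mm of travel: 0.8 × 0.3 / (π × 0.875²) = 0.099780. Accumulating E over each segment gives final E = 4.8357.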